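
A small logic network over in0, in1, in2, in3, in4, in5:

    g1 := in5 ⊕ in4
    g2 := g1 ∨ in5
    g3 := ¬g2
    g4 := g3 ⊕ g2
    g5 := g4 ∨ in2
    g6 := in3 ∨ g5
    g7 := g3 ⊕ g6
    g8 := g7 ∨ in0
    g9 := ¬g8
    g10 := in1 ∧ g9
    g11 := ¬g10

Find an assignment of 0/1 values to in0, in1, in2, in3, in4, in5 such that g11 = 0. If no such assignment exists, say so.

g11 = ¬g10 must be 0, so g10 = 1.
Check with in0=0, in1=1, in2=0, in3=0, in4=0, in5=0:
g1 = in5 ⊕ in4 = 0 ⊕ 0 = 0
g2 = g1 ∨ in5 = 0 ∨ 0 = 0
g3 = ¬g2 = ¬0 = 1
g4 = g3 ⊕ g2 = 1 ⊕ 0 = 1
g5 = g4 ∨ in2 = 1 ∨ 0 = 1
g6 = in3 ∨ g5 = 0 ∨ 1 = 1
g7 = g3 ⊕ g6 = 1 ⊕ 1 = 0
g8 = g7 ∨ in0 = 0 ∨ 0 = 0
g9 = ¬g8 = ¬0 = 1
g10 = in1 ∧ g9 = 1 ∧ 1 = 1
g11 = ¬g10 = ¬1 = 0
So g11 = 0 as required.

in0=0, in1=1, in2=0, in3=0, in4=0, in5=0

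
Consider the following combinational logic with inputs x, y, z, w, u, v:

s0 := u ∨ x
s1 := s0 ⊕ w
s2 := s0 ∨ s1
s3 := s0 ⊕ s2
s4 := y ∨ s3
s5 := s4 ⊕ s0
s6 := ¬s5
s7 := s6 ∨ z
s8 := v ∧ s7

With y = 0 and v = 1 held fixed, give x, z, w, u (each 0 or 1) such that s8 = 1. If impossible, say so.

x=0, z=1, w=1, u=0

Check with y = 0 and v = 1 and x=0, z=1, w=1, u=0:
s0 = u ∨ x = 0 ∨ 0 = 0
s1 = s0 ⊕ w = 0 ⊕ 1 = 1
s2 = s0 ∨ s1 = 0 ∨ 1 = 1
s3 = s0 ⊕ s2 = 0 ⊕ 1 = 1
s4 = y ∨ s3 = 0 ∨ 1 = 1
s5 = s4 ⊕ s0 = 1 ⊕ 0 = 1
s6 = ¬s5 = ¬1 = 0
s7 = s6 ∨ z = 0 ∨ 1 = 1
s8 = v ∧ s7 = 1 ∧ 1 = 1
So s8 = 1.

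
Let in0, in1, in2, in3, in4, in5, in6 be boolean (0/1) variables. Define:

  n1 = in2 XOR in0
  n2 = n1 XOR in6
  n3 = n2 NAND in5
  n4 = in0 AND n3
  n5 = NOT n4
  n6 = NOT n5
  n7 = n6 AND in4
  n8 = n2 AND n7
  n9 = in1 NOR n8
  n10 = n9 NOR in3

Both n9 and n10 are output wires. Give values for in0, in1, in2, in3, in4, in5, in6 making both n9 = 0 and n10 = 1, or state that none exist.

Check with in0=1, in1=1, in2=1, in3=0, in4=1, in5=1, in6=1:
n1 = in2 XOR in0 = 1 XOR 1 = 0
n2 = n1 XOR in6 = 0 XOR 1 = 1
n3 = n2 NAND in5 = 1 NAND 1 = 0
n4 = in0 AND n3 = 1 AND 0 = 0
n5 = NOT n4 = NOT 0 = 1
n6 = NOT n5 = NOT 1 = 0
n7 = n6 AND in4 = 0 AND 1 = 0
n8 = n2 AND n7 = 1 AND 0 = 0
n9 = in1 NOR n8 = 1 NOR 0 = 0
n10 = n9 NOR in3 = 0 NOR 0 = 1
So n9 = 0 and n10 = 1.

in0=1, in1=1, in2=1, in3=0, in4=1, in5=1, in6=1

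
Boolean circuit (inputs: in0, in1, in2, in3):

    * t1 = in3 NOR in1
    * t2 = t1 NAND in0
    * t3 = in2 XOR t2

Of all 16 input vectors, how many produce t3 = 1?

8

t3 = in2 XOR t2 must be 1, so in2 and t2 differ.
Enumerating the 16 input combinations, 8 give t3 = 1 and 8 give t3 = 0.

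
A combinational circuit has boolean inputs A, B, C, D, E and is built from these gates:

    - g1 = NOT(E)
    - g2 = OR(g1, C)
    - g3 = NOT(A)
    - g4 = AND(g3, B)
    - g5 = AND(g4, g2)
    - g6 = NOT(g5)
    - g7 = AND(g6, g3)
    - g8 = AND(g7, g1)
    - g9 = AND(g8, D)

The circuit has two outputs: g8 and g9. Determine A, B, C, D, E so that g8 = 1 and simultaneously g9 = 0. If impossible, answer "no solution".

Check with A=0 B=0 C=1 D=0 E=0:
g1 = NOT(E) = NOT 0 = 1
g2 = OR(g1, C) = OR(1, 1) = 1
g3 = NOT(A) = NOT 0 = 1
g4 = AND(g3, B) = AND(1, 0) = 0
g5 = AND(g4, g2) = AND(0, 1) = 0
g6 = NOT(g5) = NOT 0 = 1
g7 = AND(g6, g3) = AND(1, 1) = 1
g8 = AND(g7, g1) = AND(1, 1) = 1
g9 = AND(g8, D) = AND(1, 0) = 0
So g8 = 1 and g9 = 0.

A=0 B=0 C=1 D=0 E=0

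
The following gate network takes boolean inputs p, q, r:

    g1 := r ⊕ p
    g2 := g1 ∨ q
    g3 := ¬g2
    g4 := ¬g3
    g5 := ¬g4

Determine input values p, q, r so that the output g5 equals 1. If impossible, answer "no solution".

g5 = ¬g4 must be 1, so g4 = 0.
g4 = ¬g3 must be 0, so g3 = 1.
Check with p=1, q=0, r=1:
g1 = r ⊕ p = 1 ⊕ 1 = 0
g2 = g1 ∨ q = 0 ∨ 0 = 0
g3 = ¬g2 = ¬0 = 1
g4 = ¬g3 = ¬1 = 0
g5 = ¬g4 = ¬0 = 1
So g5 = 1 as required.

p=1, q=0, r=1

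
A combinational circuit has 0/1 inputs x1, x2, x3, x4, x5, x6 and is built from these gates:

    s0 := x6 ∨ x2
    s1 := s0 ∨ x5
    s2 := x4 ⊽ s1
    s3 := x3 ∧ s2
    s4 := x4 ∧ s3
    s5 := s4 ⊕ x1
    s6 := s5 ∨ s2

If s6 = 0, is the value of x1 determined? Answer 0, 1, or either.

s6 = s5 ∨ s2 must be 0, so both s5 = 0 and s2 = 0.
s5 = s4 ⊕ x1 must be 0, so s4 and x1 are equal.
s2 = x4 ⊽ s1 must be 0, so at least one of x4, s1 is 1.
Every assignment with s6 = 0 has x1 = 0; there are 30 such assignment(s).

0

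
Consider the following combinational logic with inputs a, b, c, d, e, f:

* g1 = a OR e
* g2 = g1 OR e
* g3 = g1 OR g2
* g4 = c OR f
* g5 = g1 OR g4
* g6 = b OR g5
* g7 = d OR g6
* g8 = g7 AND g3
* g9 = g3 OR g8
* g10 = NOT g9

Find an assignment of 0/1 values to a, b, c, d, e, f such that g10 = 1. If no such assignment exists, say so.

g10 = NOT g9 must be 1, so g9 = 0.
Check with a=0 b=1 c=1 d=1 e=0 f=0:
g1 = a OR e = 0 OR 0 = 0
g2 = g1 OR e = 0 OR 0 = 0
g3 = g1 OR g2 = 0 OR 0 = 0
g4 = c OR f = 1 OR 0 = 1
g5 = g1 OR g4 = 0 OR 1 = 1
g6 = b OR g5 = 1 OR 1 = 1
g7 = d OR g6 = 1 OR 1 = 1
g8 = g7 AND g3 = 1 AND 0 = 0
g9 = g3 OR g8 = 0 OR 0 = 0
g10 = NOT g9 = NOT 0 = 1
So g10 = 1 as required.

a=0 b=1 c=1 d=1 e=0 f=0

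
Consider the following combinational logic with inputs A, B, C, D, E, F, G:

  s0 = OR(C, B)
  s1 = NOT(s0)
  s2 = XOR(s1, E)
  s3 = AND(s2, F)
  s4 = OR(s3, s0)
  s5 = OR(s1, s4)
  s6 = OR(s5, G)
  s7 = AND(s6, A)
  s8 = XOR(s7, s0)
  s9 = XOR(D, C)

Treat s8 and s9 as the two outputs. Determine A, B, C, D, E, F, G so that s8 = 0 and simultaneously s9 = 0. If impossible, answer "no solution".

Check with A=1, B=1, C=0, D=0, E=0, F=0, G=1:
s0 = OR(C, B) = OR(0, 1) = 1
s1 = NOT(s0) = NOT 1 = 0
s2 = XOR(s1, E) = XOR(0, 0) = 0
s3 = AND(s2, F) = AND(0, 0) = 0
s4 = OR(s3, s0) = OR(0, 1) = 1
s5 = OR(s1, s4) = OR(0, 1) = 1
s6 = OR(s5, G) = OR(1, 1) = 1
s7 = AND(s6, A) = AND(1, 1) = 1
s8 = XOR(s7, s0) = XOR(1, 1) = 0
s9 = XOR(D, C) = XOR(0, 0) = 0
So s8 = 0 and s9 = 0.

A=1, B=1, C=0, D=0, E=0, F=0, G=1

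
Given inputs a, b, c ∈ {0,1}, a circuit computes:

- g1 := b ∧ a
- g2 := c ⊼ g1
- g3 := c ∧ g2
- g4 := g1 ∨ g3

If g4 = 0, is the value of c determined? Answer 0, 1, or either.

g4 = g1 ∨ g3 must be 0, so both g1 = 0 and g3 = 0.
g1 = b ∧ a must be 0, so at least one of b, a is 0.
g3 = c ∧ g2 must be 0, so at least one of c, g2 is 0.
Every assignment with g4 = 0 has c = 0; there are 3 such assignment(s).
  a=0, b=0, c=0
  a=0, b=1, c=0
  a=1, b=0, c=0

0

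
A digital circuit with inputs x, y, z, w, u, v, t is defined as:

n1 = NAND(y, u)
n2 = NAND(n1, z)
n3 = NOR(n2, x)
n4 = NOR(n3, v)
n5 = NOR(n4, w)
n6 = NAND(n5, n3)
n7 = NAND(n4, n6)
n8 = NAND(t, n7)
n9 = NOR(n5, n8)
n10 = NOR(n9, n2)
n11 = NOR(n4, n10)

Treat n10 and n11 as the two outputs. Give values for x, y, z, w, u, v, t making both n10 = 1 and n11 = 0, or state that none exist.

x=1 y=0 z=1 w=1 u=1 v=0 t=0

Check with x=1 y=0 z=1 w=1 u=1 v=0 t=0:
n1 = NAND(y, u) = NAND(0, 1) = 1
n2 = NAND(n1, z) = NAND(1, 1) = 0
n3 = NOR(n2, x) = NOR(0, 1) = 0
n4 = NOR(n3, v) = NOR(0, 0) = 1
n5 = NOR(n4, w) = NOR(1, 1) = 0
n6 = NAND(n5, n3) = NAND(0, 0) = 1
n7 = NAND(n4, n6) = NAND(1, 1) = 0
n8 = NAND(t, n7) = NAND(0, 0) = 1
n9 = NOR(n5, n8) = NOR(0, 1) = 0
n10 = NOR(n9, n2) = NOR(0, 0) = 1
n11 = NOR(n4, n10) = NOR(1, 1) = 0
So n10 = 1 and n11 = 0.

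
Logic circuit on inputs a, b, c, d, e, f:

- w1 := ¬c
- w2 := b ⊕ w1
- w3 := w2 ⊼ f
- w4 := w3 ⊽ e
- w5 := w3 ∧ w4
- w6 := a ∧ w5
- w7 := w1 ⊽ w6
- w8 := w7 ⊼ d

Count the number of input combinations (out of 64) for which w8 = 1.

w8 = w7 ⊼ d must be 1, so at least one of w7, d is 0.
Enumerating the 64 input combinations, 48 give w8 = 1 and 16 give w8 = 0.

48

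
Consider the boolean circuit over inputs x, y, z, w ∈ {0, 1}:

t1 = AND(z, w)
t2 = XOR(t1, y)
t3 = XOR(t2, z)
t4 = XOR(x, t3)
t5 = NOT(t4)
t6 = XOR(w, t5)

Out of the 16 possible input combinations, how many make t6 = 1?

8

t6 = XOR(w, t5) must be 1, so w and t5 differ.
Enumerating the 16 input combinations, 8 give t6 = 1 and 8 give t6 = 0.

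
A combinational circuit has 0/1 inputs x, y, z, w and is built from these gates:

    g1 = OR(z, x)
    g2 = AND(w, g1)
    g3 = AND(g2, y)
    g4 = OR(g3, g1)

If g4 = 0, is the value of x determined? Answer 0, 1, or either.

0

g4 = OR(g3, g1) must be 0, so both g3 = 0 and g1 = 0.
Every assignment with g4 = 0 has x = 0; there are 4 such assignment(s).
  x=0, y=0, z=0, w=0
  x=0, y=0, z=0, w=1
  x=0, y=1, z=0, w=0
  x=0, y=1, z=0, w=1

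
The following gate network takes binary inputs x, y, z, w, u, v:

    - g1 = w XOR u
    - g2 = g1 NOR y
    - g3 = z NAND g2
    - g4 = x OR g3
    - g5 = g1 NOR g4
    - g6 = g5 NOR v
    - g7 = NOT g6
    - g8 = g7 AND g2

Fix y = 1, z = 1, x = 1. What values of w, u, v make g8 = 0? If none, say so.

w=0 u=0 v=0

g8 = g7 AND g2 must be 0, so at least one of g7, g2 is 0.
Check with y = 1, z = 1, x = 1 and w=0, u=0, v=0:
g1 = w XOR u = 0 XOR 0 = 0
g2 = g1 NOR y = 0 NOR 1 = 0
g3 = z NAND g2 = 1 NAND 0 = 1
g4 = x OR g3 = 1 OR 1 = 1
g5 = g1 NOR g4 = 0 NOR 1 = 0
g6 = g5 NOR v = 0 NOR 0 = 1
g7 = NOT g6 = NOT 1 = 0
g8 = g7 AND g2 = 0 AND 0 = 0
So g8 = 0.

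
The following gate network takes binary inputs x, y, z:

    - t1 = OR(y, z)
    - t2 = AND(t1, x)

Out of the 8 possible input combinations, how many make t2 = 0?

5

t2 = AND(t1, x) must be 0, so at least one of t1, x is 0.
Satisfying assignments:
  x=0, y=0, z=0
  x=0, y=0, z=1
  x=0, y=1, z=0
  x=0, y=1, z=1
  x=1, y=0, z=0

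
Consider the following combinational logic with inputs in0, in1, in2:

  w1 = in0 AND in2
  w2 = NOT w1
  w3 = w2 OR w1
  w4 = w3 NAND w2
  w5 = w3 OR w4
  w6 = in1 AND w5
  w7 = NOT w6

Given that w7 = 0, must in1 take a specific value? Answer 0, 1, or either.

1

w7 = NOT w6 must be 0, so w6 = 1.
Every assignment with w7 = 0 has in1 = 1; there are 4 such assignment(s).
  in0=0, in1=1, in2=0
  in0=0, in1=1, in2=1
  in0=1, in1=1, in2=0
  in0=1, in1=1, in2=1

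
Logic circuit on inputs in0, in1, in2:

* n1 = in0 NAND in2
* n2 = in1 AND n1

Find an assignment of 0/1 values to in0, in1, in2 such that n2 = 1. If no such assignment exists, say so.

Check with in0=0, in1=1, in2=1:
n1 = in0 NAND in2 = 0 NAND 1 = 1
n2 = in1 AND n1 = 1 AND 1 = 1
So n2 = 1 as required.

in0=0, in1=1, in2=1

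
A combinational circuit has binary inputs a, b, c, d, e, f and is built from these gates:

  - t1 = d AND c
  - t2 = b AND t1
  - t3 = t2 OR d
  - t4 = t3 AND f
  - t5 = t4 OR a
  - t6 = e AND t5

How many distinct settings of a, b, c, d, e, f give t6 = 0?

t6 = e AND t5 must be 0, so at least one of e, t5 is 0.
Enumerating the 64 input combinations, 44 give t6 = 0 and 20 give t6 = 1.

44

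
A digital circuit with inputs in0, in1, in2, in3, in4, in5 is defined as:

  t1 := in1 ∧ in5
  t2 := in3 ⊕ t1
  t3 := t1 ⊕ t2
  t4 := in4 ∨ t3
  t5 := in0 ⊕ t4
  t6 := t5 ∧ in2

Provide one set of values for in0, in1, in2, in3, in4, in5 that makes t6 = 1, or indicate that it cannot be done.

in0=0, in1=0, in2=1, in3=0, in4=1, in5=1

t6 = t5 ∧ in2 must be 1, so both t5 = 1 and in2 = 1.
t5 = in0 ⊕ t4 must be 1, so in0 and t4 differ.
Check with in0=0, in1=0, in2=1, in3=0, in4=1, in5=1:
t1 = in1 ∧ in5 = 0 ∧ 1 = 0
t2 = in3 ⊕ t1 = 0 ⊕ 0 = 0
t3 = t1 ⊕ t2 = 0 ⊕ 0 = 0
t4 = in4 ∨ t3 = 1 ∨ 0 = 1
t5 = in0 ⊕ t4 = 0 ⊕ 1 = 1
t6 = t5 ∧ in2 = 1 ∧ 1 = 1
So t6 = 1 as required.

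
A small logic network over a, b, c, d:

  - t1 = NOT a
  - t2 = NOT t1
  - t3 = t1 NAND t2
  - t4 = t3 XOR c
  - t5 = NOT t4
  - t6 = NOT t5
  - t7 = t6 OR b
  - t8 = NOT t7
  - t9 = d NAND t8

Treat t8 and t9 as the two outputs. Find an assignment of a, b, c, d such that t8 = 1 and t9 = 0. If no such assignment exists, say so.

a=0, b=0, c=1, d=1

Check with a=0, b=0, c=1, d=1:
t1 = NOT a = NOT 0 = 1
t2 = NOT t1 = NOT 1 = 0
t3 = t1 NAND t2 = 1 NAND 0 = 1
t4 = t3 XOR c = 1 XOR 1 = 0
t5 = NOT t4 = NOT 0 = 1
t6 = NOT t5 = NOT 1 = 0
t7 = t6 OR b = 0 OR 0 = 0
t8 = NOT t7 = NOT 0 = 1
t9 = d NAND t8 = 1 NAND 1 = 0
So t8 = 1 and t9 = 0.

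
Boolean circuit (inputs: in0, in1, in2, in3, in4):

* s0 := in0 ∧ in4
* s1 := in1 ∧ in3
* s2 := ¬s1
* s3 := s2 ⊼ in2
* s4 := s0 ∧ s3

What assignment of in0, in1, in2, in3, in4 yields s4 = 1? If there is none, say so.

s4 = s0 ∧ s3 must be 1, so both s0 = 1 and s3 = 1.
s0 = in0 ∧ in4 must be 1, so both in0 = 1 and in4 = 1.
Check with in0=1 in1=0 in2=0 in3=0 in4=1:
s0 = in0 ∧ in4 = 1 ∧ 1 = 1
s1 = in1 ∧ in3 = 0 ∧ 0 = 0
s2 = ¬s1 = ¬0 = 1
s3 = s2 ⊼ in2 = 1 ⊼ 0 = 1
s4 = s0 ∧ s3 = 1 ∧ 1 = 1
So s4 = 1 as required.

in0=1 in1=0 in2=0 in3=0 in4=1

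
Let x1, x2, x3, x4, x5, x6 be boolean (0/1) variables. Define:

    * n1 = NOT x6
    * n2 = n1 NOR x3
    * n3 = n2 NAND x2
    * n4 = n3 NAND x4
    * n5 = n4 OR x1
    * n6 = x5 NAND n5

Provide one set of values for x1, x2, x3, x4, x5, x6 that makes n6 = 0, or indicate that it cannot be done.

x1=1, x2=1, x3=1, x4=1, x5=1, x6=1

n6 = x5 NAND n5 must be 0, so both x5 = 1 and n5 = 1.
n5 = n4 OR x1 must be 1, so at least one of n4, x1 is 1.
Check with x1=1, x2=1, x3=1, x4=1, x5=1, x6=1:
n1 = NOT x6 = NOT 1 = 0
n2 = n1 NOR x3 = 0 NOR 1 = 0
n3 = n2 NAND x2 = 0 NAND 1 = 1
n4 = n3 NAND x4 = 1 NAND 1 = 0
n5 = n4 OR x1 = 0 OR 1 = 1
n6 = x5 NAND n5 = 1 NAND 1 = 0
So n6 = 0 as required.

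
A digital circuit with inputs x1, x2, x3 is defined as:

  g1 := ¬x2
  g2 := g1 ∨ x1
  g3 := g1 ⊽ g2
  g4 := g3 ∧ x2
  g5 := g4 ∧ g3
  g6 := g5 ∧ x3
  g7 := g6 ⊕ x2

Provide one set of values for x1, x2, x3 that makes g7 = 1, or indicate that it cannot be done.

g7 = g6 ⊕ x2 must be 1, so g6 and x2 differ.
Check with x1=0, x2=1, x3=0:
g1 = ¬x2 = ¬1 = 0
g2 = g1 ∨ x1 = 0 ∨ 0 = 0
g3 = g1 ⊽ g2 = 0 ⊽ 0 = 1
g4 = g3 ∧ x2 = 1 ∧ 1 = 1
g5 = g4 ∧ g3 = 1 ∧ 1 = 1
g6 = g5 ∧ x3 = 1 ∧ 0 = 0
g7 = g6 ⊕ x2 = 0 ⊕ 1 = 1
So g7 = 1 as required.

x1=0, x2=1, x3=0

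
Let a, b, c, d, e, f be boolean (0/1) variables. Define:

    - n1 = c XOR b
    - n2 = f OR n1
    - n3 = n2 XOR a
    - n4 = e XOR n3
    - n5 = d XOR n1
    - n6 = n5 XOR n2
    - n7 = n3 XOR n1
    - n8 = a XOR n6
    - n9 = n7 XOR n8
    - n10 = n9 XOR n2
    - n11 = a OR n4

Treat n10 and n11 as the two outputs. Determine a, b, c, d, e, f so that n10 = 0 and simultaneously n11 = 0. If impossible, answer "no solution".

a=0 b=0 c=0 d=1 e=1 f=1

Check with a=0 b=0 c=0 d=1 e=1 f=1:
n1 = c XOR b = 0 XOR 0 = 0
n2 = f OR n1 = 1 OR 0 = 1
n3 = n2 XOR a = 1 XOR 0 = 1
n4 = e XOR n3 = 1 XOR 1 = 0
n5 = d XOR n1 = 1 XOR 0 = 1
n6 = n5 XOR n2 = 1 XOR 1 = 0
n7 = n3 XOR n1 = 1 XOR 0 = 1
n8 = a XOR n6 = 0 XOR 0 = 0
n9 = n7 XOR n8 = 1 XOR 0 = 1
n10 = n9 XOR n2 = 1 XOR 1 = 0
n11 = a OR n4 = 0 OR 0 = 0
So n10 = 0 and n11 = 0.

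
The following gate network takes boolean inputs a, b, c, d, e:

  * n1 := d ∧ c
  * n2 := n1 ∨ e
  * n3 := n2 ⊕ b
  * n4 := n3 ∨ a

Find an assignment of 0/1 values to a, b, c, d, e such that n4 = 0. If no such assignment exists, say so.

a=0, b=0, c=1, d=0, e=0

n4 = n3 ∨ a must be 0, so both n3 = 0 and a = 0.
Check with a=0, b=0, c=1, d=0, e=0:
n1 = d ∧ c = 0 ∧ 1 = 0
n2 = n1 ∨ e = 0 ∨ 0 = 0
n3 = n2 ⊕ b = 0 ⊕ 0 = 0
n4 = n3 ∨ a = 0 ∨ 0 = 0
So n4 = 0 as required.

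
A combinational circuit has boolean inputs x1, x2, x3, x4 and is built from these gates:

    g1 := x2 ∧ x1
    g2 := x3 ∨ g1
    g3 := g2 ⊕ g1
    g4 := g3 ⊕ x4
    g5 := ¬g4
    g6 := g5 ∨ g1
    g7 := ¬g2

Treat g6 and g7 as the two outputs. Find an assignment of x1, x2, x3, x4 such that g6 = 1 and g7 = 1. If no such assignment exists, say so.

x1=0 x2=0 x3=0 x4=0

Check with x1=0 x2=0 x3=0 x4=0:
g1 = x2 ∧ x1 = 0 ∧ 0 = 0
g2 = x3 ∨ g1 = 0 ∨ 0 = 0
g3 = g2 ⊕ g1 = 0 ⊕ 0 = 0
g4 = g3 ⊕ x4 = 0 ⊕ 0 = 0
g5 = ¬g4 = ¬0 = 1
g6 = g5 ∨ g1 = 1 ∨ 0 = 1
g7 = ¬g2 = ¬0 = 1
So g6 = 1 and g7 = 1.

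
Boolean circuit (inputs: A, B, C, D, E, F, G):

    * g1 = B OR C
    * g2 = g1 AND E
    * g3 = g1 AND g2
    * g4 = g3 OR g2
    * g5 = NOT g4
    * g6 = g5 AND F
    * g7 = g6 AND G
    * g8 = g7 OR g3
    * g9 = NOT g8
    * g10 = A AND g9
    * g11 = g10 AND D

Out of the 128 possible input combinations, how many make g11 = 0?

113

g11 = g10 AND D must be 0, so at least one of g10, D is 0.
Enumerating the 128 input combinations, 113 give g11 = 0 and 15 give g11 = 1.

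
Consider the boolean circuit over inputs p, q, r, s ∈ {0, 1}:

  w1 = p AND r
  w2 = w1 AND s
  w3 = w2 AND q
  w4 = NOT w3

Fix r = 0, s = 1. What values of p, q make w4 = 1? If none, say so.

p=1, q=1

w4 = NOT w3 must be 1, so w3 = 0.
w3 = w2 AND q must be 0, so at least one of w2, q is 0.
Check with r = 0, s = 1 and p=1, q=1:
w1 = p AND r = 1 AND 0 = 0
w2 = w1 AND s = 0 AND 1 = 0
w3 = w2 AND q = 0 AND 1 = 0
w4 = NOT w3 = NOT 0 = 1
So w4 = 1.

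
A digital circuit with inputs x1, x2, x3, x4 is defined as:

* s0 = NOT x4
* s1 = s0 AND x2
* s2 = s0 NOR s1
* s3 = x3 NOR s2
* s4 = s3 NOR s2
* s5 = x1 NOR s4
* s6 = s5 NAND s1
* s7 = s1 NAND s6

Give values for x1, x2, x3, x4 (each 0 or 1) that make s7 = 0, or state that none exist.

Check with x1=1 x2=1 x3=1 x4=0:
s0 = NOT x4 = NOT 0 = 1
s1 = s0 AND x2 = 1 AND 1 = 1
s2 = s0 NOR s1 = 1 NOR 1 = 0
s3 = x3 NOR s2 = 1 NOR 0 = 0
s4 = s3 NOR s2 = 0 NOR 0 = 1
s5 = x1 NOR s4 = 1 NOR 1 = 0
s6 = s5 NAND s1 = 0 NAND 1 = 1
s7 = s1 NAND s6 = 1 NAND 1 = 0
So s7 = 0 as required.

x1=1 x2=1 x3=1 x4=0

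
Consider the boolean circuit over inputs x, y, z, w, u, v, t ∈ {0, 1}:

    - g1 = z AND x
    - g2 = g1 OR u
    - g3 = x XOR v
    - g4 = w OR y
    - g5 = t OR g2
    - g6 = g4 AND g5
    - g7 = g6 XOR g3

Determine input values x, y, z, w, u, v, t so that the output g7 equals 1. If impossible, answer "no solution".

g7 = g6 XOR g3 must be 1, so g6 and g3 differ.
Check with x=0 y=1 z=1 w=1 u=1 v=0 t=1:
g1 = z AND x = 1 AND 0 = 0
g2 = g1 OR u = 0 OR 1 = 1
g3 = x XOR v = 0 XOR 0 = 0
g4 = w OR y = 1 OR 1 = 1
g5 = t OR g2 = 1 OR 1 = 1
g6 = g4 AND g5 = 1 AND 1 = 1
g7 = g6 XOR g3 = 1 XOR 0 = 1
So g7 = 1 as required.

x=0 y=1 z=1 w=1 u=1 v=0 t=1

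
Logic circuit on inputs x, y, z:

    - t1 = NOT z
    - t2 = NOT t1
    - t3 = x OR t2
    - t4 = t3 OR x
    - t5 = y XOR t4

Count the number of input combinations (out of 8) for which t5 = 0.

4

t5 = y XOR t4 must be 0, so y and t4 are equal.
Satisfying assignments:
  x=0, y=0, z=0
  x=0, y=1, z=1
  x=1, y=1, z=0
  x=1, y=1, z=1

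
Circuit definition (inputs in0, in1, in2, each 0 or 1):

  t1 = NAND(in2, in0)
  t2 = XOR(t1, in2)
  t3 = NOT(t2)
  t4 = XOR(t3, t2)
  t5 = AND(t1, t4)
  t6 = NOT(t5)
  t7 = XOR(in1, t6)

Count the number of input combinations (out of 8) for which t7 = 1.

t7 = XOR(in1, t6) must be 1, so in1 and t6 differ.
Satisfying assignments:
  in0=0, in1=1, in2=0
  in0=0, in1=1, in2=1
  in0=1, in1=0, in2=1
  in0=1, in1=1, in2=0

4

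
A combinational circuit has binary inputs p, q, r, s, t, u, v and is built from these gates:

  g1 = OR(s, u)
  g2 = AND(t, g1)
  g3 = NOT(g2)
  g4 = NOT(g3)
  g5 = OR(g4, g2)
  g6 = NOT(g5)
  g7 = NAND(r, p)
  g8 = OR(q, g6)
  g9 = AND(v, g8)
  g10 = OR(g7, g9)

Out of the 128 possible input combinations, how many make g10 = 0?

g10 = OR(g7, g9) must be 0, so both g7 = 0 and g9 = 0.
g7 = NAND(r, p) must be 0, so both r = 1 and p = 1.
Enumerating the 128 input combinations, 19 give g10 = 0 and 109 give g10 = 1.

19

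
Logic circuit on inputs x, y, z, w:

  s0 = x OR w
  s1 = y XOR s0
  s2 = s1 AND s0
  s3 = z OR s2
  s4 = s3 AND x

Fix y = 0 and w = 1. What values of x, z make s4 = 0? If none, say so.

s4 = s3 AND x must be 0, so at least one of s3, x is 0.
Check with y = 0 and w = 1 and x=0, z=0:
s0 = x OR w = 0 OR 1 = 1
s1 = y XOR s0 = 0 XOR 1 = 1
s2 = s1 AND s0 = 1 AND 1 = 1
s3 = z OR s2 = 0 OR 1 = 1
s4 = s3 AND x = 1 AND 0 = 0
So s4 = 0.

x=0 z=0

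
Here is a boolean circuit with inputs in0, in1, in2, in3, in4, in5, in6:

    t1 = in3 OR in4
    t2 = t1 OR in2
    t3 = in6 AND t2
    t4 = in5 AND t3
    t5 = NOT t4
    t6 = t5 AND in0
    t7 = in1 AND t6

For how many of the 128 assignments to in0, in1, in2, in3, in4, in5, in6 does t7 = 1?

t7 = in1 AND t6 must be 1, so both in1 = 1 and t6 = 1.
t6 = t5 AND in0 must be 1, so both t5 = 1 and in0 = 1.
t5 = NOT t4 must be 1, so t4 = 0.
Enumerating the 128 input combinations, 25 give t7 = 1 and 103 give t7 = 0.

25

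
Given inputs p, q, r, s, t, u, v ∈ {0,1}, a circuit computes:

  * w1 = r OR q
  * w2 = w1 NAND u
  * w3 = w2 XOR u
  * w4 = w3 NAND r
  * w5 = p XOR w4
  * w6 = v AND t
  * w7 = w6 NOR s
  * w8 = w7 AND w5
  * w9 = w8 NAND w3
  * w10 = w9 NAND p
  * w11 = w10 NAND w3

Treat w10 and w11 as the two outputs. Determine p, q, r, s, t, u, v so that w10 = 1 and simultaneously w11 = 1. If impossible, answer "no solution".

Check with p=0, q=0, r=0, s=0, t=0, u=1, v=0:
w1 = r OR q = 0 OR 0 = 0
w2 = w1 NAND u = 0 NAND 1 = 1
w3 = w2 XOR u = 1 XOR 1 = 0
w4 = w3 NAND r = 0 NAND 0 = 1
w5 = p XOR w4 = 0 XOR 1 = 1
w6 = v AND t = 0 AND 0 = 0
w7 = w6 NOR s = 0 NOR 0 = 1
w8 = w7 AND w5 = 1 AND 1 = 1
w9 = w8 NAND w3 = 1 NAND 0 = 1
w10 = w9 NAND p = 1 NAND 0 = 1
w11 = w10 NAND w3 = 1 NAND 0 = 1
So w10 = 1 and w11 = 1.

p=0, q=0, r=0, s=0, t=0, u=1, v=0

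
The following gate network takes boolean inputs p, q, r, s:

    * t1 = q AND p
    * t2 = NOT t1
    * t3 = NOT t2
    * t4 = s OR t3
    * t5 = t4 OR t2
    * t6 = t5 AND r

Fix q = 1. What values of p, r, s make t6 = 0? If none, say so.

Check with q = 1 and p=0, r=0, s=0:
t1 = q AND p = 1 AND 0 = 0
t2 = NOT t1 = NOT 0 = 1
t3 = NOT t2 = NOT 1 = 0
t4 = s OR t3 = 0 OR 0 = 0
t5 = t4 OR t2 = 0 OR 1 = 1
t6 = t5 AND r = 1 AND 0 = 0
So t6 = 0.

p=0, r=0, s=0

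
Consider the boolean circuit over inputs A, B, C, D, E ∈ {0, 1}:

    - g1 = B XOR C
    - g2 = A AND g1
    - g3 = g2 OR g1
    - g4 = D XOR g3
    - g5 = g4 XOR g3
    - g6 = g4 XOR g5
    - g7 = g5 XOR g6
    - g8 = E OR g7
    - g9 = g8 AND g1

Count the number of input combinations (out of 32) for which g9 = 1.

12

g9 = g8 AND g1 must be 1, so both g8 = 1 and g1 = 1.
g8 = E OR g7 must be 1, so at least one of E, g7 is 1.
Enumerating the 32 input combinations, 12 give g9 = 1 and 20 give g9 = 0.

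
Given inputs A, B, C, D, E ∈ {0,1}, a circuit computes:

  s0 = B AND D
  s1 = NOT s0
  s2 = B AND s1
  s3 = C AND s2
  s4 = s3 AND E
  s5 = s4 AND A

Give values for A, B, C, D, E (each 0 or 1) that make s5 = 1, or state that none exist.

s5 = s4 AND A must be 1, so both s4 = 1 and A = 1.
s4 = s3 AND E must be 1, so both s3 = 1 and E = 1.
s3 = C AND s2 must be 1, so both C = 1 and s2 = 1.
Check with A=1, B=1, C=1, D=0, E=1:
s0 = B AND D = 1 AND 0 = 0
s1 = NOT s0 = NOT 0 = 1
s2 = B AND s1 = 1 AND 1 = 1
s3 = C AND s2 = 1 AND 1 = 1
s4 = s3 AND E = 1 AND 1 = 1
s5 = s4 AND A = 1 AND 1 = 1
So s5 = 1 as required.

A=1, B=1, C=1, D=0, E=1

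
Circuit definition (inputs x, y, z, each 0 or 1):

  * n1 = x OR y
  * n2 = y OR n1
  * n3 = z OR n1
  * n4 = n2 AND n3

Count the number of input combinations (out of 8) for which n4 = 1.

6

n4 = n2 AND n3 must be 1, so both n2 = 1 and n3 = 1.
n2 = y OR n1 must be 1, so at least one of y, n1 is 1.
Satisfying assignments:
  x=0, y=1, z=0
  x=0, y=1, z=1
  x=1, y=0, z=0
  x=1, y=0, z=1
  x=1, y=1, z=0
  x=1, y=1, z=1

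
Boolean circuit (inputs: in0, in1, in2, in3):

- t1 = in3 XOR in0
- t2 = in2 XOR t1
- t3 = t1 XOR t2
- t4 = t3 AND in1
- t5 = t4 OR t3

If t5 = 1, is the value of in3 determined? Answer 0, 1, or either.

either

Both values of in3 occur among assignments with t5 = 1:
  in3=0: in0=0, in1=0, in2=1, in3=0
  in3=1: in0=0, in1=0, in2=1, in3=1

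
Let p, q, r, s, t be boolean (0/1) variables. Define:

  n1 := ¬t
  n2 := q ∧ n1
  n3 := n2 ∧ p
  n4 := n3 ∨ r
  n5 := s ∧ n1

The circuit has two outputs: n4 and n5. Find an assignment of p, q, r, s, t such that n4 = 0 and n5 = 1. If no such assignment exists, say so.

Check with p=0, q=0, r=0, s=1, t=0:
n1 = ¬t = ¬0 = 1
n2 = q ∧ n1 = 0 ∧ 1 = 0
n3 = n2 ∧ p = 0 ∧ 0 = 0
n4 = n3 ∨ r = 0 ∨ 0 = 0
n5 = s ∧ n1 = 1 ∧ 1 = 1
So n4 = 0 and n5 = 1.

p=0, q=0, r=0, s=1, t=0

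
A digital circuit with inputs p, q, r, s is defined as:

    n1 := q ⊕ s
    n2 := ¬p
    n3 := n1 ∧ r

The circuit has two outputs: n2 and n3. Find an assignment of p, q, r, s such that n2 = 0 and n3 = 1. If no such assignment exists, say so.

Check with p=1, q=0, r=1, s=1:
n1 = q ⊕ s = 0 ⊕ 1 = 1
n2 = ¬p = ¬1 = 0
n3 = n1 ∧ r = 1 ∧ 1 = 1
So n2 = 0 and n3 = 1.

p=1, q=0, r=1, s=1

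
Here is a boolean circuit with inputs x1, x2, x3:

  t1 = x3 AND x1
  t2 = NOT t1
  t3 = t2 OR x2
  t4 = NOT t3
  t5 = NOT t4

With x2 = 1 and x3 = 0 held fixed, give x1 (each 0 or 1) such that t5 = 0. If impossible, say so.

With x2 = 1 and x3 = 0 fixed, none of the 2 settings of x1 give t5 = 0.
For example, with x1=1:
t1 = x3 AND x1 = 0 AND 1 = 0
t2 = NOT t1 = NOT 0 = 1
t3 = t2 OR x2 = 1 OR 1 = 1
t4 = NOT t3 = NOT 1 = 0
t5 = NOT t4 = NOT 0 = 1
giving t5 = 1 ≠ 0.

no solution exists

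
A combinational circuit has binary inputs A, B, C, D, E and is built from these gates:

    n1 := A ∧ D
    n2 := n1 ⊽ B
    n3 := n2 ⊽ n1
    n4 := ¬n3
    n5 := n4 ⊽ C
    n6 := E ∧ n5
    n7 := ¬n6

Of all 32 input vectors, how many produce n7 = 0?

3

n7 = ¬n6 must be 0, so n6 = 1.
n6 = E ∧ n5 must be 1, so both E = 1 and n5 = 1.
Satisfying assignments:
  A=0, B=1, C=0, D=0, E=1
  A=0, B=1, C=0, D=1, E=1
  A=1, B=1, C=0, D=0, E=1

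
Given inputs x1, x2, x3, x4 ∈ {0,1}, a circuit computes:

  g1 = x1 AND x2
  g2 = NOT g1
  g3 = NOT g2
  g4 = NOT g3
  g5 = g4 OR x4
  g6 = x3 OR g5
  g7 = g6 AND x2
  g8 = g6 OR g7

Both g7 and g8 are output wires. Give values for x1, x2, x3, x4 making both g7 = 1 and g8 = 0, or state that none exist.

no solution exists

Across all 16 input combinations, none give both g7 = 1 and g8 = 0.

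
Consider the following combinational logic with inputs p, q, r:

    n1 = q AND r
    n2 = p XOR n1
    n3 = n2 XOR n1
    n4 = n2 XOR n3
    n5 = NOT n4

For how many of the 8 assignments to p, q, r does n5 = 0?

n5 = NOT n4 must be 0, so n4 = 1.
Satisfying assignments:
  p=0, q=1, r=1
  p=1, q=1, r=1

2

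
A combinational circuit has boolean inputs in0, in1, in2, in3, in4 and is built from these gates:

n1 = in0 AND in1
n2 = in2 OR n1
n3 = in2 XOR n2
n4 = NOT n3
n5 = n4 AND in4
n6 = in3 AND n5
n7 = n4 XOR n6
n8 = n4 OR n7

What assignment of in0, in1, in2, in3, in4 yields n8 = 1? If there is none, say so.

in0=0, in1=1, in2=0, in3=1, in4=1

n8 = n4 OR n7 must be 1, so at least one of n4, n7 is 1.
Check with in0=0, in1=1, in2=0, in3=1, in4=1:
n1 = in0 AND in1 = 0 AND 1 = 0
n2 = in2 OR n1 = 0 OR 0 = 0
n3 = in2 XOR n2 = 0 XOR 0 = 0
n4 = NOT n3 = NOT 0 = 1
n5 = n4 AND in4 = 1 AND 1 = 1
n6 = in3 AND n5 = 1 AND 1 = 1
n7 = n4 XOR n6 = 1 XOR 1 = 0
n8 = n4 OR n7 = 1 OR 0 = 1
So n8 = 1 as required.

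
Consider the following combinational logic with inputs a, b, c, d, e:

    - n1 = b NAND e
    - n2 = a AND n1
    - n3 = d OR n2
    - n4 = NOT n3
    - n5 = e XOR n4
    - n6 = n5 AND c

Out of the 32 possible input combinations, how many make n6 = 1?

n6 = n5 AND c must be 1, so both n5 = 1 and c = 1.
n5 = e XOR n4 must be 1, so e and n4 differ.
Enumerating the 32 input combinations, 7 give n6 = 1 and 25 give n6 = 0.

7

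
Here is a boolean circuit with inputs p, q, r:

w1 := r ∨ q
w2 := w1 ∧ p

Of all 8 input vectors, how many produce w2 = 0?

5

w2 = w1 ∧ p must be 0, so at least one of w1, p is 0.
Enumerating the 8 input combinations, 5 give w2 = 0 and 3 give w2 = 1.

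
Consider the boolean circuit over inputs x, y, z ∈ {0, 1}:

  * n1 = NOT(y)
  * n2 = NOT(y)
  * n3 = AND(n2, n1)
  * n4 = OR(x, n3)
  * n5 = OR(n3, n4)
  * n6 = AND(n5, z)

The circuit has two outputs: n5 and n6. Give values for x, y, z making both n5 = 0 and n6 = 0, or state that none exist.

Check with x=0, y=1, z=1:
n1 = NOT(y) = NOT 1 = 0
n2 = NOT(y) = NOT 1 = 0
n3 = AND(n2, n1) = AND(0, 0) = 0
n4 = OR(x, n3) = OR(0, 0) = 0
n5 = OR(n3, n4) = OR(0, 0) = 0
n6 = AND(n5, z) = AND(0, 1) = 0
So n5 = 0 and n6 = 0.

x=0, y=1, z=1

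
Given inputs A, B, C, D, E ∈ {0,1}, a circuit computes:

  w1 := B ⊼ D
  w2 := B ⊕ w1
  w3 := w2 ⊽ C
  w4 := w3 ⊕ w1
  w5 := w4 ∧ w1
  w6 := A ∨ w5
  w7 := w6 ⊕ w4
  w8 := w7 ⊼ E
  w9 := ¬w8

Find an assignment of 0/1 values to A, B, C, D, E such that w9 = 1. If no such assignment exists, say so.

w9 = ¬w8 must be 1, so w8 = 0.
w8 = w7 ⊼ E must be 0, so both w7 = 1 and E = 1.
Check with A=1 B=1 C=0 D=1 E=1:
w1 = B ⊼ D = 1 ⊼ 1 = 0
w2 = B ⊕ w1 = 1 ⊕ 0 = 1
w3 = w2 ⊽ C = 1 ⊽ 0 = 0
w4 = w3 ⊕ w1 = 0 ⊕ 0 = 0
w5 = w4 ∧ w1 = 0 ∧ 0 = 0
w6 = A ∨ w5 = 1 ∨ 0 = 1
w7 = w6 ⊕ w4 = 1 ⊕ 0 = 1
w8 = w7 ⊼ E = 1 ⊼ 1 = 0
w9 = ¬w8 = ¬0 = 1
So w9 = 1 as required.

A=1 B=1 C=0 D=1 E=1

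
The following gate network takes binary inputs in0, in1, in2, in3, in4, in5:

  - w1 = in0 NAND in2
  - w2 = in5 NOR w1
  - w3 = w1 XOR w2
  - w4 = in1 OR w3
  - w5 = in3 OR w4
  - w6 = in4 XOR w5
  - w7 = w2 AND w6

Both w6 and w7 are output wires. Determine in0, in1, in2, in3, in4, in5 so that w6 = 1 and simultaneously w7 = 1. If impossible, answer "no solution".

Check with in0=1, in1=1, in2=1, in3=1, in4=0, in5=0:
w1 = in0 NAND in2 = 1 NAND 1 = 0
w2 = in5 NOR w1 = 0 NOR 0 = 1
w3 = w1 XOR w2 = 0 XOR 1 = 1
w4 = in1 OR w3 = 1 OR 1 = 1
w5 = in3 OR w4 = 1 OR 1 = 1
w6 = in4 XOR w5 = 0 XOR 1 = 1
w7 = w2 AND w6 = 1 AND 1 = 1
So w6 = 1 and w7 = 1.

in0=1, in1=1, in2=1, in3=1, in4=0, in5=0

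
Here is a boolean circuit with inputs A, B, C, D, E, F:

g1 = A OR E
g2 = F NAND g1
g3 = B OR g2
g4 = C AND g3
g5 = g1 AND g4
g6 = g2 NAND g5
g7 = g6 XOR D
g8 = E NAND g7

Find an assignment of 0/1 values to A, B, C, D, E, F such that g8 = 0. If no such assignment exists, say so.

A=1, B=0, C=1, D=1, E=1, F=0

Check with A=1, B=0, C=1, D=1, E=1, F=0:
g1 = A OR E = 1 OR 1 = 1
g2 = F NAND g1 = 0 NAND 1 = 1
g3 = B OR g2 = 0 OR 1 = 1
g4 = C AND g3 = 1 AND 1 = 1
g5 = g1 AND g4 = 1 AND 1 = 1
g6 = g2 NAND g5 = 1 NAND 1 = 0
g7 = g6 XOR D = 0 XOR 1 = 1
g8 = E NAND g7 = 1 NAND 1 = 0
So g8 = 0 as required.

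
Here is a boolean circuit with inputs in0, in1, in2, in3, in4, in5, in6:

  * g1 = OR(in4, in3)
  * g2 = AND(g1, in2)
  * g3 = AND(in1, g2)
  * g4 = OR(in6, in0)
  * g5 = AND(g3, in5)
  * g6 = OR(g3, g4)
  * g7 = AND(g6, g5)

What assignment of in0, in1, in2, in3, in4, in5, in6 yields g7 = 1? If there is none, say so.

g7 = AND(g6, g5) must be 1, so both g6 = 1 and g5 = 1.
Check with in0=0, in1=1, in2=1, in3=1, in4=0, in5=1, in6=1:
g1 = OR(in4, in3) = OR(0, 1) = 1
g2 = AND(g1, in2) = AND(1, 1) = 1
g3 = AND(in1, g2) = AND(1, 1) = 1
g4 = OR(in6, in0) = OR(1, 0) = 1
g5 = AND(g3, in5) = AND(1, 1) = 1
g6 = OR(g3, g4) = OR(1, 1) = 1
g7 = AND(g6, g5) = AND(1, 1) = 1
So g7 = 1 as required.

in0=0, in1=1, in2=1, in3=1, in4=0, in5=1, in6=1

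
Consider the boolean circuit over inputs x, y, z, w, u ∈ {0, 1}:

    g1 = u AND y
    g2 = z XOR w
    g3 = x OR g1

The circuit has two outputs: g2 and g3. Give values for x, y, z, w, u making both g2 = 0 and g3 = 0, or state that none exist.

x=0, y=1, z=1, w=1, u=0

Check with x=0, y=1, z=1, w=1, u=0:
g1 = u AND y = 0 AND 1 = 0
g2 = z XOR w = 1 XOR 1 = 0
g3 = x OR g1 = 0 OR 0 = 0
So g2 = 0 and g3 = 0.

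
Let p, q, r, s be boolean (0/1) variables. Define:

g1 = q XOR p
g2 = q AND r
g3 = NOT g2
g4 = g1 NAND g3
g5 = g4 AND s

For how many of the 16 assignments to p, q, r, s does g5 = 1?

g5 = g4 AND s must be 1, so both g4 = 1 and s = 1.
g4 = g1 NAND g3 must be 1, so at least one of g1, g3 is 0.
Satisfying assignments:
  p=0, q=0, r=0, s=1
  p=0, q=0, r=1, s=1
  p=0, q=1, r=1, s=1
  p=1, q=1, r=0, s=1
  p=1, q=1, r=1, s=1

5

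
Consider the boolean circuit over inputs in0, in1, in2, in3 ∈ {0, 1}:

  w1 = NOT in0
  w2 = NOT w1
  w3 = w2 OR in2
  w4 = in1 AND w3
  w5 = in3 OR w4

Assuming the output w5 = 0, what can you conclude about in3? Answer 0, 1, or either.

w5 = in3 OR w4 must be 0, so both in3 = 0 and w4 = 0.
w4 = in1 AND w3 must be 0, so at least one of in1, w3 is 0.
Every assignment with w5 = 0 has in3 = 0; there are 5 such assignment(s).

0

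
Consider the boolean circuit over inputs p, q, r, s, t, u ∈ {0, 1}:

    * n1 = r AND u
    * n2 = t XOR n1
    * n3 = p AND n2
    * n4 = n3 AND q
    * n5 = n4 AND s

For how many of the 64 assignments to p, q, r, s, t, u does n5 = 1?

4

n5 = n4 AND s must be 1, so both n4 = 1 and s = 1.
n4 = n3 AND q must be 1, so both n3 = 1 and q = 1.
n3 = p AND n2 must be 1, so both p = 1 and n2 = 1.
Satisfying assignments:
  p=1, q=1, r=0, s=1, t=1, u=0
  p=1, q=1, r=0, s=1, t=1, u=1
  p=1, q=1, r=1, s=1, t=0, u=1
  p=1, q=1, r=1, s=1, t=1, u=0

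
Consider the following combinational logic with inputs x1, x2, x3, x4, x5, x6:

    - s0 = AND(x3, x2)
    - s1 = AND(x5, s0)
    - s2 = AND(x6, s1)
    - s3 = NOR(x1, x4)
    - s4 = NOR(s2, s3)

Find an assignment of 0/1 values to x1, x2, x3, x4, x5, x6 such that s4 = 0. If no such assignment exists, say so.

x1=0, x2=0, x3=1, x4=0, x5=1, x6=0

Check with x1=0, x2=0, x3=1, x4=0, x5=1, x6=0:
s0 = AND(x3, x2) = AND(1, 0) = 0
s1 = AND(x5, s0) = AND(1, 0) = 0
s2 = AND(x6, s1) = AND(0, 0) = 0
s3 = NOR(x1, x4) = NOR(0, 0) = 1
s4 = NOR(s2, s3) = NOR(0, 1) = 0
So s4 = 0 as required.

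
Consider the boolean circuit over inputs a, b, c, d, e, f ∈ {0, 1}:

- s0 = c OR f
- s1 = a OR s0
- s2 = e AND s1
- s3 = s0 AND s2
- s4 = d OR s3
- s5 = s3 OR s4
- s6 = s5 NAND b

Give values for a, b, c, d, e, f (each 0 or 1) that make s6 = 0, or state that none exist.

a=1, b=1, c=0, d=0, e=1, f=1

s6 = s5 NAND b must be 0, so both s5 = 1 and b = 1.
Check with a=1, b=1, c=0, d=0, e=1, f=1:
s0 = c OR f = 0 OR 1 = 1
s1 = a OR s0 = 1 OR 1 = 1
s2 = e AND s1 = 1 AND 1 = 1
s3 = s0 AND s2 = 1 AND 1 = 1
s4 = d OR s3 = 0 OR 1 = 1
s5 = s3 OR s4 = 1 OR 1 = 1
s6 = s5 NAND b = 1 NAND 1 = 0
So s6 = 0 as required.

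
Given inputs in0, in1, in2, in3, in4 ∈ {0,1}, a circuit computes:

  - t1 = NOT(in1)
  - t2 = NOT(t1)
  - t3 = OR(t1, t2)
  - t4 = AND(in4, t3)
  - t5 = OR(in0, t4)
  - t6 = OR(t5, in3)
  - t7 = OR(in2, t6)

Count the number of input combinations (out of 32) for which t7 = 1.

30

t7 = OR(in2, t6) must be 1, so at least one of in2, t6 is 1.
Enumerating the 32 input combinations, 30 give t7 = 1 and 2 give t7 = 0.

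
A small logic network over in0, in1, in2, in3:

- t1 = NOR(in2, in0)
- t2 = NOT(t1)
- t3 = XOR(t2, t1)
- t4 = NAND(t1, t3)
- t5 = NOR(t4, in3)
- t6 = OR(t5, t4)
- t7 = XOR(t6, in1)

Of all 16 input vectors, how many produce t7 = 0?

t7 = XOR(t6, in1) must be 0, so t6 and in1 are equal.
Enumerating the 16 input combinations, 8 give t7 = 0 and 8 give t7 = 1.

8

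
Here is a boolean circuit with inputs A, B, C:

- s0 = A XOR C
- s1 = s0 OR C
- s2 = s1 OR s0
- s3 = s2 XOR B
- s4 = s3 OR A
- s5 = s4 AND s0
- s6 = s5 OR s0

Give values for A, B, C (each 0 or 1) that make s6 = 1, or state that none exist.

s6 = s5 OR s0 must be 1, so at least one of s5, s0 is 1.
Check with A=1 B=1 C=0:
s0 = A XOR C = 1 XOR 0 = 1
s1 = s0 OR C = 1 OR 0 = 1
s2 = s1 OR s0 = 1 OR 1 = 1
s3 = s2 XOR B = 1 XOR 1 = 0
s4 = s3 OR A = 0 OR 1 = 1
s5 = s4 AND s0 = 1 AND 1 = 1
s6 = s5 OR s0 = 1 OR 1 = 1
So s6 = 1 as required.

A=1 B=1 C=0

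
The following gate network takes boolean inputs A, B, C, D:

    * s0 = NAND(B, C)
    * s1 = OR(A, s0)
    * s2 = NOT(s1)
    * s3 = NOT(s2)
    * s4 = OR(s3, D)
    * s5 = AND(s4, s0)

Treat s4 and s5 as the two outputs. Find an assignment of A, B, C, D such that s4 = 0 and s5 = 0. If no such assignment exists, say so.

Check with A=0, B=1, C=1, D=0:
s0 = NAND(B, C) = NAND(1, 1) = 0
s1 = OR(A, s0) = OR(0, 0) = 0
s2 = NOT(s1) = NOT 0 = 1
s3 = NOT(s2) = NOT 1 = 0
s4 = OR(s3, D) = OR(0, 0) = 0
s5 = AND(s4, s0) = AND(0, 0) = 0
So s4 = 0 and s5 = 0.

A=0, B=1, C=1, D=0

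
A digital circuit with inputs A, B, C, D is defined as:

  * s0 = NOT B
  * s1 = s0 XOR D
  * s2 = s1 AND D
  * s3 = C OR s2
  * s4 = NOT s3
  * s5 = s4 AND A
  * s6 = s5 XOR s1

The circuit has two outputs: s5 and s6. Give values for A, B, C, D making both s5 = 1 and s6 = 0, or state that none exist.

A=1, B=0, C=0, D=0

Check with A=1, B=0, C=0, D=0:
s0 = NOT B = NOT 0 = 1
s1 = s0 XOR D = 1 XOR 0 = 1
s2 = s1 AND D = 1 AND 0 = 0
s3 = C OR s2 = 0 OR 0 = 0
s4 = NOT s3 = NOT 0 = 1
s5 = s4 AND A = 1 AND 1 = 1
s6 = s5 XOR s1 = 1 XOR 1 = 0
So s5 = 1 and s6 = 0.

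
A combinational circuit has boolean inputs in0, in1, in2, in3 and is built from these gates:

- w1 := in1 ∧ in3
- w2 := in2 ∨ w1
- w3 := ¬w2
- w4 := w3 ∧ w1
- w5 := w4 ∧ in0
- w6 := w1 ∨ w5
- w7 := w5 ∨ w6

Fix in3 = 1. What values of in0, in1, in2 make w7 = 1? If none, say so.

Check with in3 = 1 and in0=1, in1=1, in2=0:
w1 = in1 ∧ in3 = 1 ∧ 1 = 1
w2 = in2 ∨ w1 = 0 ∨ 1 = 1
w3 = ¬w2 = ¬1 = 0
w4 = w3 ∧ w1 = 0 ∧ 1 = 0
w5 = w4 ∧ in0 = 0 ∧ 1 = 0
w6 = w1 ∨ w5 = 1 ∨ 0 = 1
w7 = w5 ∨ w6 = 0 ∨ 1 = 1
So w7 = 1.

in0=1, in1=1, in2=0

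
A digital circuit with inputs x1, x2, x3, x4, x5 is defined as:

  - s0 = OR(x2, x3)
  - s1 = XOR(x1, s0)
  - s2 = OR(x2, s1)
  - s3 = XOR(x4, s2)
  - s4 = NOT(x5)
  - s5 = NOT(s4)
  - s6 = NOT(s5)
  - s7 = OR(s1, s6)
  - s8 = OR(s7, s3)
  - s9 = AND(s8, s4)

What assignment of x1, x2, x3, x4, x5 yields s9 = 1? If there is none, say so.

x1=1, x2=1, x3=1, x4=1, x5=0

Check with x1=1, x2=1, x3=1, x4=1, x5=0:
s0 = OR(x2, x3) = OR(1, 1) = 1
s1 = XOR(x1, s0) = XOR(1, 1) = 0
s2 = OR(x2, s1) = OR(1, 0) = 1
s3 = XOR(x4, s2) = XOR(1, 1) = 0
s4 = NOT(x5) = NOT 0 = 1
s5 = NOT(s4) = NOT 1 = 0
s6 = NOT(s5) = NOT 0 = 1
s7 = OR(s1, s6) = OR(0, 1) = 1
s8 = OR(s7, s3) = OR(1, 0) = 1
s9 = AND(s8, s4) = AND(1, 1) = 1
So s9 = 1 as required.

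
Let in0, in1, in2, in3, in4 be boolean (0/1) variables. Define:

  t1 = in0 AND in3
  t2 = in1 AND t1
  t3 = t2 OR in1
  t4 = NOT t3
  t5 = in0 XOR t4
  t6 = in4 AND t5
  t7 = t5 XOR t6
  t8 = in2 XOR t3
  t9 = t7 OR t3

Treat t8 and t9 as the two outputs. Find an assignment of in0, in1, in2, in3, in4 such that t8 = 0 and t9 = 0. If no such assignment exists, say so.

in0=1, in1=0, in2=0, in3=0, in4=1

Check with in0=1, in1=0, in2=0, in3=0, in4=1:
t1 = in0 AND in3 = 1 AND 0 = 0
t2 = in1 AND t1 = 0 AND 0 = 0
t3 = t2 OR in1 = 0 OR 0 = 0
t4 = NOT t3 = NOT 0 = 1
t5 = in0 XOR t4 = 1 XOR 1 = 0
t6 = in4 AND t5 = 1 AND 0 = 0
t7 = t5 XOR t6 = 0 XOR 0 = 0
t8 = in2 XOR t3 = 0 XOR 0 = 0
t9 = t7 OR t3 = 0 OR 0 = 0
So t8 = 0 and t9 = 0.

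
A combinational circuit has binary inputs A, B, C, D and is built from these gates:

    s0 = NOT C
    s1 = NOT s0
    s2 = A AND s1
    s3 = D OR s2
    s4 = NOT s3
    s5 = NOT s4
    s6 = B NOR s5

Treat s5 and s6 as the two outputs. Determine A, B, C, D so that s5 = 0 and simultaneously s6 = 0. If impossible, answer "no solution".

Check with A=0, B=1, C=0, D=0:
s0 = NOT C = NOT 0 = 1
s1 = NOT s0 = NOT 1 = 0
s2 = A AND s1 = 0 AND 0 = 0
s3 = D OR s2 = 0 OR 0 = 0
s4 = NOT s3 = NOT 0 = 1
s5 = NOT s4 = NOT 1 = 0
s6 = B NOR s5 = 1 NOR 0 = 0
So s5 = 0 and s6 = 0.

A=0, B=1, C=0, D=0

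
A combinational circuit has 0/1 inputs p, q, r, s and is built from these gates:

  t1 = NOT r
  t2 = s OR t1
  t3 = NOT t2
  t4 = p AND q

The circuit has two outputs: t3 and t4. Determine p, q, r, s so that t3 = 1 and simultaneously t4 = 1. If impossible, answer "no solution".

Check with p=1, q=1, r=1, s=0:
t1 = NOT r = NOT 1 = 0
t2 = s OR t1 = 0 OR 0 = 0
t3 = NOT t2 = NOT 0 = 1
t4 = p AND q = 1 AND 1 = 1
So t3 = 1 and t4 = 1.

p=1, q=1, r=1, s=0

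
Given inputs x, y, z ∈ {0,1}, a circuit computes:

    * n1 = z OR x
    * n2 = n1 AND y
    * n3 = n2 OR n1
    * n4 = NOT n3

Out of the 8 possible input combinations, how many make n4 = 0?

6

n4 = NOT n3 must be 0, so n3 = 1.
n3 = n2 OR n1 must be 1, so at least one of n2, n1 is 1.
Enumerating the 8 input combinations, 6 give n4 = 0 and 2 give n4 = 1.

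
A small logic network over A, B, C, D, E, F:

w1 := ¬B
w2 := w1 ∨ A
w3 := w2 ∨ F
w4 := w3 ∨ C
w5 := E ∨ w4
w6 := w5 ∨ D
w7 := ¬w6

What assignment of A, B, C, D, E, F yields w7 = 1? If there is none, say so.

A=0 B=1 C=0 D=0 E=0 F=0

w7 = ¬w6 must be 1, so w6 = 0.
Check with A=0 B=1 C=0 D=0 E=0 F=0:
w1 = ¬B = ¬1 = 0
w2 = w1 ∨ A = 0 ∨ 0 = 0
w3 = w2 ∨ F = 0 ∨ 0 = 0
w4 = w3 ∨ C = 0 ∨ 0 = 0
w5 = E ∨ w4 = 0 ∨ 0 = 0
w6 = w5 ∨ D = 0 ∨ 0 = 0
w7 = ¬w6 = ¬0 = 1
So w7 = 1 as required.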